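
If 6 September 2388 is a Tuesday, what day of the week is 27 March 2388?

Sunday

Count forward from the earlier date (March 27, 2388) to the later (September 6, 2388):
March 2388: 31 − 27 = 4 days remain.
Then April (30), May (31), June (30), July (31), August (31): 30 + 31 + 30 + 31 + 31 = 153 days.
September 1–6, 2388: 6 days.
Total: 4 + 153 + 6 = 163 days.
163 mod 7 = 2, so 2 days before Tuesday is Sunday.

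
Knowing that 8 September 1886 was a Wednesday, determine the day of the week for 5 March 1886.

Count forward from the earlier date (March 5, 1886) to the later (September 8, 1886):
March 1886: 31 − 5 = 26 days remain.
Then April (30), May (31), June (30), July (31), August (31): 30 + 31 + 30 + 31 + 31 = 153 days.
September 1–8, 1886: 8 days.
Total: 26 + 153 + 8 = 187 days.
187 mod 7 = 5, so 5 days before Wednesday is Friday.

Friday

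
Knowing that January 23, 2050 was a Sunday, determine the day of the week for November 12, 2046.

Count forward from the earlier date (November 12, 2046) to the later (January 23, 2050):
Day-of-year of November 12, 2046: 316.
Day-of-year of January 23, 2050: 23.
2046 has 365 days, so 365 − 316 = 49 days remain in 2046.
Full years: 2047: 365; 2048: 366; 2049: 365. Sum = 1096.
Total: 49 + 1096 + 23 = 1168 days.
1168 mod 7 = 6, so 6 days before Sunday is Monday.

Monday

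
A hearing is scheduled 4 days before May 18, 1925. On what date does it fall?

May 14, 1925

Count 4 days before May 18, 1925:
Within May 1925: 18 − 14 = 4 days.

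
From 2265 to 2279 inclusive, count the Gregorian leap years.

Years divisible by 4 in [2265, 2279]: 2268, 2272, 2276.
No century exceptions apply. Count: 3.

3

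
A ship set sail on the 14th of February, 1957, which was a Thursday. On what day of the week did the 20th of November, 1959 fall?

Friday

Day-of-year of February 14, 1957: 45.
Day-of-year of November 20, 1959: 324.
1957 has 365 days, so 365 − 45 = 320 days remain in 1957.
Full years: 1958: 365. Sum = 365.
Total: 320 + 365 + 324 = 1009 days.
1009 mod 7 = 1, so 1 day after Thursday is Friday.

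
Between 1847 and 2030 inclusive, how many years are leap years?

Years divisible by 4: 1848, 1852, …, 2028 — 46 in all.
Of these, 1900 is divisible by 100 but not 400, so not leap.
2000 is divisible by 400, so still leap.
Leap years: 46 − 1 = 45.

45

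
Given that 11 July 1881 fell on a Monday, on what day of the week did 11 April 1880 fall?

Count forward from the earlier date (April 11, 1880) to the later (July 11, 1881):
Day-of-year of April 11, 1880: 102.
Day-of-year of July 11, 1881: 192.
1880 has 366 days, so 366 − 102 = 264 days remain in 1880.
Total: 264 + 192 = 456 days.
456 mod 7 = 1, so 1 day before Monday is Sunday.

Sunday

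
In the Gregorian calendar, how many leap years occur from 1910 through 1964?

14

Years divisible by 4: 1912, 1916, …, 1964 — 14 in all.
No century exceptions apply. Count: 14.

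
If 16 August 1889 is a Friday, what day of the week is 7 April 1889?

Count forward from the earlier date (April 7, 1889) to the later (August 16, 1889):
April 1889: 30 − 7 = 23 days remain.
Then May (31), June (30), July (31): 31 + 30 + 31 = 92 days.
August 1–16, 1889: 16 days.
Total: 23 + 92 + 16 = 131 days.
131 mod 7 = 5, so 5 days before Friday is Sunday.

Sunday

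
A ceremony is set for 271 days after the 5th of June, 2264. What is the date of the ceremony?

the 3rd of March, 2265

Count 271 days after June 5, 2264:
June 2264: 30 − 5 = 25 days remain.
Then July (31), August (31), September (30), October (31), November (30), December (31), January (31), February 2265 (28): 31 + 31 + 30 + 31 + 30 + 31 + 31 + 28 = 243 days.
March 1–3, 2265: 3 days.
Residual: 271 days.
Total: 271 days.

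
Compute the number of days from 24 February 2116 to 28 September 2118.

Day-of-year of February 24, 2116: 55.
Day-of-year of September 28, 2118: 271.
2116 has 366 days, so 366 − 55 = 311 days remain in 2116.
Full years: 2117: 365. Sum = 365.
Total: 311 + 365 + 271 = 947 days.

947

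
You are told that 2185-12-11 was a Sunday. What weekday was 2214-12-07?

Wednesday

Day-of-year of December 11, 2185: 345.
Day-of-year of December 7, 2214: 341.
2185 has 365 days, so 365 − 345 = 20 days remain in 2185.
Full years 2186–2213: 22 common + 6 leap = 22×365 + 6×366 = 10226 days.
Total: 20 + 10226 + 341 = 10587 days.
10587 mod 7 = 3, so 3 days after Sunday is Wednesday.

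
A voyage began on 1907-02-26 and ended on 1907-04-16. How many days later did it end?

February 1907: 28 − 26 = 2 days remain (1907 is not a leap year, so February has 28 days).
Then March (31): 31 days.
April 1–16, 1907: 16 days.
Total: 2 + 31 + 16 = 49 days.

49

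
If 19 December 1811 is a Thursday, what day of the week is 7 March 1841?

Day-of-year of December 19, 1811: 353.
Day-of-year of March 7, 1841: 66.
1811 has 365 days, so 365 − 353 = 12 days remain in 1811.
Full years 1812–1840: 21 common + 8 leap = 21×365 + 8×366 = 10593 days.
Total: 12 + 10593 + 66 = 10671 days.
10671 mod 7 = 3, so 3 days after Thursday is Sunday.

Sunday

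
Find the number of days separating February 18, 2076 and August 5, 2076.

February 2076: 29 − 18 = 11 days remain (2076 is a leap year, so February has 29 days).
Then March (31), April (30), May (31), June (30), July (31): 31 + 30 + 31 + 30 + 31 = 153 days.
August 1–5, 2076: 5 days.
Total: 11 + 153 + 5 = 169 days.

169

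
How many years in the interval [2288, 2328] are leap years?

10

Years divisible by 4 in [2288, 2328]: 2288, 2292, 2296, 2300, 2304, 2308, 2312, 2316, 2320, 2324, 2328.
Of these, 2300 is divisible by 100 but not 400, so not leap.
Leap years: 11 − 1 = 10.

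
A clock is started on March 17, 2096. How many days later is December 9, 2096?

March 2096: 31 − 17 = 14 days remain.
Then April (30), May (31), June (30), July (31), August (31), September (30), October (31), November (30): 30 + 31 + 30 + 31 + 31 + 30 + 31 + 30 = 244 days.
December 1–9, 2096: 9 days.
Total: 14 + 244 + 9 = 267 days.

267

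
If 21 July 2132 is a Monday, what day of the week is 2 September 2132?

July 2132: 31 − 21 = 10 days remain.
Then August (31): 31 days.
September 1–2, 2132: 2 days.
Total: 10 + 31 + 2 = 43 days.
43 mod 7 = 1, so 1 day after Monday is Tuesday.

Tuesday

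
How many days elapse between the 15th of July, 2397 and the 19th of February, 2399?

584

July 2397: 31 − 15 = 16 days remain.
Then 18 full months totalling 549 days.
February 1–19, 2399: 19 days (2399 is not a leap year).
Total: 16 + 549 + 19 = 584 days.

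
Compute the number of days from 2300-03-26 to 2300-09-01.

March 2300: 31 − 26 = 5 days remain.
Then April (30), May (31), June (30), July (31), August (31): 30 + 31 + 30 + 31 + 31 = 153 days.
September 1, 2300: 1 day.
Total: 5 + 153 + 1 = 159 days.

159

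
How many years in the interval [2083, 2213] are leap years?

31

Years divisible by 4: 2084, 2088, …, 2212 — 33 in all.
Of these, 2100, 2200 are divisible by 100 but not 400, so not leap.
Leap years: 33 − 2 = 31.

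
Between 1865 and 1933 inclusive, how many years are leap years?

Years divisible by 4: 1868, 1872, …, 1932 — 17 in all.
Of these, 1900 is divisible by 100 but not 400, so not leap.
Leap years: 17 − 1 = 16.

16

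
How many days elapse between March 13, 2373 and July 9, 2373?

118

March 2373: 31 − 13 = 18 days remain.
Then April (30), May (31), June (30): 30 + 31 + 30 = 91 days.
July 1–9, 2373: 9 days.
Total: 18 + 91 + 9 = 118 days.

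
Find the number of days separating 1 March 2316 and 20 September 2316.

March 2316: 31 − 1 = 30 days remain.
Then April (30), May (31), June (30), July (31), August (31): 30 + 31 + 30 + 31 + 31 = 153 days.
September 1–20, 2316: 20 days.
Total: 30 + 153 + 20 = 203 days.

203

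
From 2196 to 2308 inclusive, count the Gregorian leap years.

Years divisible by 4: 2196, 2200, …, 2308 — 29 in all.
Of these, 2200, 2300 are divisible by 100 but not 400, so not leap.
Leap years: 29 − 2 = 27.

27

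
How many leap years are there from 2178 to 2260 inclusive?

20

Years divisible by 4: 2180, 2184, …, 2260 — 21 in all.
Of these, 2200 is divisible by 100 but not 400, so not leap.
Leap years: 21 − 1 = 20.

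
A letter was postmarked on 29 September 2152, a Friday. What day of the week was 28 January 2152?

Friday

Count forward from the earlier date (January 28, 2152) to the later (September 29, 2152):
January 2152: 31 − 28 = 3 days remain.
Then February 2152 (29), March (31), April (30), May (31), June (30), July (31), August (31): 29 + 31 + 30 + 31 + 30 + 31 + 31 = 213 days.
September 1–29, 2152: 29 days.
Total: 3 + 213 + 29 = 245 days.
245 is a multiple of 7, so 28 January 2152 falls on the same weekday: Friday.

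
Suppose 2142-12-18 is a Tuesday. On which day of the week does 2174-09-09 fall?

From December 18, 2142 to December 18, 2173: 31 years, of which 8 contain a Feb 29 — 23×365 + 8×366 = 11323 days.
December 2173: 31 − 18 = 13 days remain.
Then January (31), February 2174 (28), March (31), April (30), May (31), June (30), July (31), August (31): 31 + 28 + 31 + 30 + 31 + 30 + 31 + 31 = 243 days.
September 1–9, 2174: 9 days.
Residual: 265 days.
Total: 11588 days.
11588 mod 7 = 3, so 3 days after Tuesday is Friday.

Friday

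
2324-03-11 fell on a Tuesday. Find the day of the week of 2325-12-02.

Wednesday

Day-of-year of March 11, 2324: 71.
Day-of-year of December 2, 2325: 336.
2324 has 366 days, so 366 − 71 = 295 days remain in 2324.
Total: 295 + 336 = 631 days.
631 mod 7 = 1, so 1 day after Tuesday is Wednesday.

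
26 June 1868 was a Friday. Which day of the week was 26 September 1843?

Tuesday

Count forward from the earlier date (September 26, 1843) to the later (June 26, 1868):
Day-of-year of September 26, 1843: 269.
Day-of-year of June 26, 1868: 178.
1843 has 365 days, so 365 − 269 = 96 days remain in 1843.
Full years 1844–1867: 18 common + 6 leap = 18×365 + 6×366 = 8766 days.
Total: 96 + 8766 + 178 = 9040 days.
9040 mod 7 = 3, so 3 days before Friday is Tuesday.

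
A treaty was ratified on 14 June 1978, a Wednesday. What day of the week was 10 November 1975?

Count forward from the earlier date (November 10, 1975) to the later (June 14, 1978):
Day-of-year of November 10, 1975: 314.
Day-of-year of June 14, 1978: 165.
1975 has 365 days, so 365 − 314 = 51 days remain in 1975.
Full years: 1976: 366; 1977: 365. Sum = 731.
Total: 51 + 731 + 165 = 947 days.
947 mod 7 = 2, so 2 days before Wednesday is Monday.

Monday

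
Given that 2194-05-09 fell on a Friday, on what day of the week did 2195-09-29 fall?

May 9, 2194 → May 9, 2195: 365 days.
May 2195: 31 − 9 = 22 days remain.
Then June (30), July (31), August (31): 30 + 31 + 31 = 92 days.
September 1–29, 2195: 29 days.
Residual: 143 days.
Total: 508 days.
508 mod 7 = 4, so 4 days after Friday is Tuesday.

Tuesday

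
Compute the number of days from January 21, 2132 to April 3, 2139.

2629

Day-of-year of January 21, 2132: 21.
Day-of-year of April 3, 2139: 93.
2132 has 366 days, so 366 − 21 = 345 days remain in 2132.
Full years: 2133: 365; 2134: 365; 2135: 365; 2136: 366; 2137: 365; 2138: 365. Sum = 2191.
Total: 345 + 2191 + 93 = 2629 days.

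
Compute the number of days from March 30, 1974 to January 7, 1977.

March 30, 1974 → March 30, 1975: 365 days.
March 30, 1975 → March 30, 1976: 366 days (1976 is a leap year).
March 1976: 31 − 30 = 1 day remains.
Then 9 full months totalling 275 days.
January 1–7, 1977: 7 days.
Residual: 283 days.
Total: 1014 days.

1014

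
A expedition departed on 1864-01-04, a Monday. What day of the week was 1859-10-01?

Saturday

Count forward from the earlier date (October 1, 1859) to the later (January 4, 1864):
October 1, 1859 → October 1, 1860: 366 days (1860 is a leap year).
October 1, 1860 → October 1, 1861: 365 days.
October 1, 1861 → October 1, 1862: 365 days.
October 1, 1862 → October 1, 1863: 365 days.
October 1863: 31 − 1 = 30 days remain.
Then November (30), December (31): 30 + 31 = 61 days.
January 1–4, 1864: 4 days.
Residual: 95 days.
Total: 1556 days.
1556 mod 7 = 2, so 2 days before Monday is Saturday.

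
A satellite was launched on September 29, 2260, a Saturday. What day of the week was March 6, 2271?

Monday

From September 29, 2260 to September 29, 2270: 10 years, of which 2 contain a Feb 29 — 8×365 + 2×366 = 3652 days.
September 2270: 30 − 29 = 1 day remains.
Then October (31), November (30), December (31), January (31), February 2271 (28): 31 + 30 + 31 + 31 + 28 = 151 days.
March 1–6, 2271: 6 days.
Residual: 158 days.
Total: 3810 days.
3810 mod 7 = 2, so 2 days after Saturday is Monday.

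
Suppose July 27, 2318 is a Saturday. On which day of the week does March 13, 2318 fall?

Count forward from the earlier date (March 13, 2318) to the later (July 27, 2318):
March 2318: 31 − 13 = 18 days remain.
Then April (30), May (31), June (30): 30 + 31 + 30 = 91 days.
July 1–27, 2318: 27 days.
Total: 18 + 91 + 27 = 136 days.
136 mod 7 = 3, so 3 days before Saturday is Wednesday.

Wednesday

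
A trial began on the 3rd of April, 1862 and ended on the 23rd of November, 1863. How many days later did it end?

April 1862: 30 − 3 = 27 days remain.
Then 18 full months totalling 549 days.
November 1–23, 1863: 23 days.
Total: 27 + 549 + 23 = 599 days.

599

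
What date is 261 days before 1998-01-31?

1997-05-15

Count 261 days before January 31, 1998:
May 1997: 31 − 15 = 16 days remain.
Then June (30), July (31), August (31), September (30), October (31), November (30), December (31): 30 + 31 + 31 + 30 + 31 + 30 + 31 = 214 days.
January 1–31, 1998: 31 days.
Residual: 261 days.
Total: 261 days.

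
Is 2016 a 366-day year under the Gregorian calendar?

Yes

2016 is a leap year.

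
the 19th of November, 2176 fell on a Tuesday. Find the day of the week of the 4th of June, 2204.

Monday

Day-of-year of November 19, 2176: 324.
Day-of-year of June 4, 2204: 156.
2176 has 366 days, so 366 − 324 = 42 days remain in 2176.
Full years 2177–2203: 22 common + 5 leap = 22×365 + 5×366 = 9860 days.
Total: 42 + 9860 + 156 = 10058 days.
10058 mod 7 = 6, so 6 days after Tuesday is Monday.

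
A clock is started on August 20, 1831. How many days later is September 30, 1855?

Day-of-year of August 20, 1831: 232.
Day-of-year of September 30, 1855: 273.
1831 has 365 days, so 365 − 232 = 133 days remain in 1831.
Full years 1832–1854: 17 common + 6 leap = 17×365 + 6×366 = 8401 days.
Total: 133 + 8401 + 273 = 8807 days.

8807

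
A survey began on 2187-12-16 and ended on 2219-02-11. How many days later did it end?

11379

Day-of-year of December 16, 2187: 350.
Day-of-year of February 11, 2219: 42.
2187 has 365 days, so 365 − 350 = 15 days remain in 2187.
Full years 2188–2218: 24 common + 7 leap = 24×365 + 7×366 = 11322 days.
Total: 15 + 11322 + 42 = 11379 days.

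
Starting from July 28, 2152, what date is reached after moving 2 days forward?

July 30, 2152

Count 2 days after July 28, 2152:
Within July 2152: 30 − 28 = 2 days.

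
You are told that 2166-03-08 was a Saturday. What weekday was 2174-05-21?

From March 8, 2166 to March 8, 2174: 8 years, of which 2 contain a Feb 29 — 6×365 + 2×366 = 2922 days.
March 2174: 31 − 8 = 23 days remain.
Then April (30): 30 days.
May 1–21, 2174: 21 days.
Residual: 74 days.
Total: 2996 days.
2996 is a multiple of 7, so 2174-05-21 falls on the same weekday: Saturday.

Saturday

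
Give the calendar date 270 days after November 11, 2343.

August 7, 2344

Count 270 days after November 11, 2343:
Day-of-year of November 11, 2343: 315.
Day-of-year of August 7, 2344: 220.
2343 has 365 days, so 365 − 315 = 50 days remain in 2343.
Total: 50 + 220 = 270 days.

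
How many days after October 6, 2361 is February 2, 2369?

2676

From October 6, 2361 to October 6, 2368: 7 years, of which 2 contain a Feb 29 — 5×365 + 2×366 = 2557 days.
October 2368: 31 − 6 = 25 days remain.
Then November (30), December (31), January (31): 30 + 31 + 31 = 92 days.
February 1–2, 2369: 2 days (2369 is not a leap year).
Residual: 119 days.
Total: 2676 days.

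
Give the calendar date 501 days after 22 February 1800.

8 July 1801

Count 501 days after February 22, 1800:
February 22, 1800 → February 22, 1801: 365 days (1800 is not a leap year (divisible by 100 but not 400)).
February 1801: 28 − 22 = 6 days remain (1801 is not a leap year, so February has 28 days).
Then March (31), April (30), May (31), June (30): 31 + 30 + 31 + 30 = 122 days.
July 1–8, 1801: 8 days.
Residual: 136 days.
Total: 501 days.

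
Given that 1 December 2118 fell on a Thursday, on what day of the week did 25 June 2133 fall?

From December 1, 2118 to December 1, 2132: 14 years, of which 4 contain a Feb 29 — 10×365 + 4×366 = 5114 days.
December 2132: 31 − 1 = 30 days remain.
Then January (31), February 2133 (28), March (31), April (30), May (31): 31 + 28 + 31 + 30 + 31 = 151 days.
June 1–25, 2133: 25 days.
Residual: 206 days.
Total: 5320 days.
5320 is a multiple of 7, so 25 June 2133 falls on the same weekday: Thursday.

Thursday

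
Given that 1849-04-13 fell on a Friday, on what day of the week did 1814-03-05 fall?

Saturday

Count forward from the earlier date (March 5, 1814) to the later (April 13, 1849):
Day-of-year of March 5, 1814: 64.
Day-of-year of April 13, 1849: 103.
1814 has 365 days, so 365 − 64 = 301 days remain in 1814.
Full years 1815–1848: 25 common + 9 leap = 25×365 + 9×366 = 12419 days.
Total: 301 + 12419 + 103 = 12823 days.
12823 mod 7 = 6, so 6 days before Friday is Saturday.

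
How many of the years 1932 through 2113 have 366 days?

Years divisible by 4: 1932, 1936, …, 2112 — 46 in all.
Of these, 2100 is divisible by 100 but not 400, so not leap.
2000 is divisible by 400, so still leap.
Leap years: 46 − 1 = 45.

45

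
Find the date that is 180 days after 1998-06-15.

1998-12-12

Count 180 days after June 15, 1998:
June 1998: 30 − 15 = 15 days remain.
Then July (31), August (31), September (30), October (31), November (30): 31 + 31 + 30 + 31 + 30 = 153 days.
December 1–12, 1998: 12 days.
Total: 15 + 153 + 12 = 180 days.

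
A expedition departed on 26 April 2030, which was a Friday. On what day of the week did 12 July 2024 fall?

Count forward from the earlier date (July 12, 2024) to the later (April 26, 2030):
Day-of-year of July 12, 2024: 194.
Day-of-year of April 26, 2030: 116.
2024 has 366 days, so 366 − 194 = 172 days remain in 2024.
Full years: 2025: 365; 2026: 365; 2027: 365; 2028: 366; 2029: 365. Sum = 1826.
Total: 172 + 1826 + 116 = 2114 days.
2114 is a multiple of 7, so 12 July 2024 falls on the same weekday: Friday.

Friday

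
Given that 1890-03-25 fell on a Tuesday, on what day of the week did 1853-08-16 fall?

Count forward from the earlier date (August 16, 1853) to the later (March 25, 1890):
From August 16, 1853 to August 16, 1889: 36 years, of which 9 contain a Feb 29 — 27×365 + 9×366 = 13149 days.
August 1889: 31 − 16 = 15 days remain.
Then September (30), October (31), November (30), December (31), January (31), February 1890 (28): 30 + 31 + 30 + 31 + 31 + 28 = 181 days.
March 1–25, 1890: 25 days.
Residual: 221 days.
Total: 13370 days.
13370 is a multiple of 7, so 1853-08-16 falls on the same weekday: Tuesday.

Tuesday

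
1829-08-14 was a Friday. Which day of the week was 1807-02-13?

Count forward from the earlier date (February 13, 1807) to the later (August 14, 1829):
From February 13, 1807 to February 13, 1829: 22 years, of which 6 contain a Feb 29 — 16×365 + 6×366 = 8036 days.
February 1829: 28 − 13 = 15 days remain (1829 is not a leap year, so February has 28 days).
Then March (31), April (30), May (31), June (30), July (31): 31 + 30 + 31 + 30 + 31 = 153 days.
August 1–14, 1829: 14 days.
Residual: 182 days.
Total: 8218 days.
8218 is a multiple of 7, so 1807-02-13 falls on the same weekday: Friday.

Friday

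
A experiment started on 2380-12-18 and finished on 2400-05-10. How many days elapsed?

Day-of-year of December 18, 2380: 353.
Day-of-year of May 10, 2400: 131.
2380 has 366 days, so 366 − 353 = 13 days remain in 2380.
Full years 2381–2399: 15 common + 4 leap = 15×365 + 4×366 = 6939 days.
Total: 13 + 6939 + 131 = 7083 days.

7083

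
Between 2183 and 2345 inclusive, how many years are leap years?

Years divisible by 4: 2184, 2188, …, 2344 — 41 in all.
Of these, 2200, 2300 are divisible by 100 but not 400, so not leap.
Leap years: 41 − 2 = 39.

39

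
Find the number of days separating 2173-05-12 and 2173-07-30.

May 2173: 31 − 12 = 19 days remain.
Then June (30): 30 days.
July 1–30, 2173: 30 days.
Total: 19 + 30 + 30 = 79 days.

79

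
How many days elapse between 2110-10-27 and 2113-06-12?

Day-of-year of October 27, 2110: 300.
Day-of-year of June 12, 2113: 163.
2110 has 365 days, so 365 − 300 = 65 days remain in 2110.
Full years: 2111: 365; 2112: 366. Sum = 731.
Total: 65 + 731 + 163 = 959 days.

959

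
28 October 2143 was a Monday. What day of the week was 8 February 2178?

Day-of-year of October 28, 2143: 301.
Day-of-year of February 8, 2178: 39.
2143 has 365 days, so 365 − 301 = 64 days remain in 2143.
Full years 2144–2177: 25 common + 9 leap = 25×365 + 9×366 = 12419 days.
Total: 64 + 12419 + 39 = 12522 days.
12522 mod 7 = 6, so 6 days after Monday is Sunday.

Sunday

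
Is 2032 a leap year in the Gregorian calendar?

2032 is a leap year.

Yes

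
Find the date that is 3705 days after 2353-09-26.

2363-11-18

Count 3705 days after September 26, 2353:
Day-of-year of September 26, 2353: 269.
Day-of-year of November 18, 2363: 322.
2353 has 365 days, so 365 − 269 = 96 days remain in 2353.
Full years 2354–2362: 7 common + 2 leap = 7×365 + 2×366 = 3287 days.
Total: 96 + 3287 + 322 = 3705 days.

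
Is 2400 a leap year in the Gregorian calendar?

Yes

2400 is a leap year (divisible by 400).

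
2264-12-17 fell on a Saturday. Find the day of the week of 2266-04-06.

Friday

December 2264: 31 − 17 = 14 days remain.
Then 15 full months totalling 455 days.
April 1–6, 2266: 6 days.
Total: 14 + 455 + 6 = 475 days.
475 mod 7 = 6, so 6 days after Saturday is Friday.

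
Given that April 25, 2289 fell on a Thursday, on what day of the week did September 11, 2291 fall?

Friday

Day-of-year of April 25, 2289: 115.
Day-of-year of September 11, 2291: 254.
2289 has 365 days, so 365 − 115 = 250 days remain in 2289.
Full years: 2290: 365. Sum = 365.
Total: 250 + 365 + 254 = 869 days.
869 mod 7 = 1, so 1 day after Thursday is Friday.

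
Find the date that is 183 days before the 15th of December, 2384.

the 15th of June, 2384

Count 183 days before December 15, 2384:
June 2384: 30 − 15 = 15 days remain.
Then July (31), August (31), September (30), October (31), November (30): 31 + 31 + 30 + 31 + 30 = 153 days.
December 1–15, 2384: 15 days.
Total: 15 + 153 + 15 = 183 days.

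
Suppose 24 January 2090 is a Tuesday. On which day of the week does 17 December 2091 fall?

Monday

January 2090: 31 − 24 = 7 days remain.
Then 22 full months totalling 668 days.
December 1–17, 2091: 17 days.
Total: 7 + 668 + 17 = 692 days.
692 mod 7 = 6, so 6 days after Tuesday is Monday.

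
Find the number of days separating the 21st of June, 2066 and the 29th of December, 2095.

Day-of-year of June 21, 2066: 172.
Day-of-year of December 29, 2095: 363.
2066 has 365 days, so 365 − 172 = 193 days remain in 2066.
Full years 2067–2094: 21 common + 7 leap = 21×365 + 7×366 = 10227 days.
Total: 193 + 10227 + 363 = 10783 days.

10783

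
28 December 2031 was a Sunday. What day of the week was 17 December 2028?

Count forward from the earlier date (December 17, 2028) to the later (December 28, 2031):
Day-of-year of December 17, 2028: 352.
Day-of-year of December 28, 2031: 362.
2028 has 366 days, so 366 − 352 = 14 days remain in 2028.
Full years: 2029: 365; 2030: 365. Sum = 730.
Total: 14 + 730 + 362 = 1106 days.
1106 is a multiple of 7, so 17 December 2028 falls on the same weekday: Sunday.

Sunday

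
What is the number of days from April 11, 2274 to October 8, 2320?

16981

Day-of-year of April 11, 2274: 101.
Day-of-year of October 8, 2320: 282.
2274 has 365 days, so 365 − 101 = 264 days remain in 2274.
Full years 2275–2319: 35 common + 10 leap = 35×365 + 10×366 = 16435 days.
Total: 264 + 16435 + 282 = 16981 days.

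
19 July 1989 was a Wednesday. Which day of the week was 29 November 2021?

Monday

From July 19, 1989 to July 19, 2021: 32 years, of which 8 contain a Feb 29 — 24×365 + 8×366 = 11688 days.
(2000 is a leap year (divisible by 400).)
July 2021: 31 − 19 = 12 days remain.
Then August (31), September (30), October (31): 31 + 30 + 31 = 92 days.
November 1–29, 2021: 29 days.
Residual: 133 days.
Total: 11821 days.
11821 mod 7 = 5, so 5 days after Wednesday is Monday.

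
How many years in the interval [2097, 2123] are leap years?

5

Years divisible by 4 in [2097, 2123]: 2100, 2104, 2108, 2112, 2116, 2120.
Of these, 2100 is divisible by 100 but not 400, so not leap.
Leap years: 6 − 1 = 5.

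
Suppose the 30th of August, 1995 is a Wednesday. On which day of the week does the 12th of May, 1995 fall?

Count forward from the earlier date (May 12, 1995) to the later (August 30, 1995):
May 1995: 31 − 12 = 19 days remain.
Then June (30), July (31): 30 + 31 = 61 days.
August 1–30, 1995: 30 days.
Total: 19 + 61 + 30 = 110 days.
110 mod 7 = 5, so 5 days before Wednesday is Friday.

Friday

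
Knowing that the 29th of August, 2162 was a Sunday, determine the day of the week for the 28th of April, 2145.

Wednesday

Count forward from the earlier date (April 28, 2145) to the later (August 29, 2162):
Day-of-year of April 28, 2145: 118.
Day-of-year of August 29, 2162: 241.
2145 has 365 days, so 365 − 118 = 247 days remain in 2145.
Full years 2146–2161: 12 common + 4 leap = 12×365 + 4×366 = 5844 days.
Total: 247 + 5844 + 241 = 6332 days.
6332 mod 7 = 4, so 4 days before Sunday is Wednesday.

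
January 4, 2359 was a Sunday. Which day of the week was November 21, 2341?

Friday

Count forward from the earlier date (November 21, 2341) to the later (January 4, 2359):
Day-of-year of November 21, 2341: 325.
Day-of-year of January 4, 2359: 4.
2341 has 365 days, so 365 − 325 = 40 days remain in 2341.
Full years 2342–2358: 13 common + 4 leap = 13×365 + 4×366 = 6209 days.
Total: 40 + 6209 + 4 = 6253 days.
6253 mod 7 = 2, so 2 days before Sunday is Friday.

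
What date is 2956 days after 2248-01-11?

2256-02-14

Count 2956 days after January 11, 2248:
From January 11, 2248 to January 11, 2256: 8 years, of which 2 contain a Feb 29 — 6×365 + 2×366 = 2922 days.
January 2256: 31 − 11 = 20 days remain.
February 1–14, 2256: 14 days (2256 is a leap year).
Residual: 34 days.
Total: 2956 days.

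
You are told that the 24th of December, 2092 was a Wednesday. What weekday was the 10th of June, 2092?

Count forward from the earlier date (June 10, 2092) to the later (December 24, 2092):
June 2092: 30 − 10 = 20 days remain.
Then July (31), August (31), September (30), October (31), November (30): 31 + 31 + 30 + 31 + 30 = 153 days.
December 1–24, 2092: 24 days.
Total: 20 + 153 + 24 = 197 days.
197 mod 7 = 1, so 1 day before Wednesday is Tuesday.

Tuesday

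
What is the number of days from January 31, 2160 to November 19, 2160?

293

January 2160: 31 − 31 = 0 days remain.
Then 9 full months totalling 274 days.
November 1–19, 2160: 19 days.
Total: 0 + 274 + 19 = 293 days.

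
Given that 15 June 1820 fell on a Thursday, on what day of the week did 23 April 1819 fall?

Friday

Count forward from the earlier date (April 23, 1819) to the later (June 15, 1820):
Day-of-year of April 23, 1819: 113.
Day-of-year of June 15, 1820: 167.
1819 has 365 days, so 365 − 113 = 252 days remain in 1819.
Total: 252 + 167 = 419 days.
419 mod 7 = 6, so 6 days before Thursday is Friday.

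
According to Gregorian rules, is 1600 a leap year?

1600 is a leap year (divisible by 400).

Yes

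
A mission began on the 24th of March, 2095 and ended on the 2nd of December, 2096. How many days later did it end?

619

March 2095: 31 − 24 = 7 days remain.
Then 20 full months totalling 610 days.
December 1–2, 2096: 2 days.
Total: 7 + 610 + 2 = 619 days.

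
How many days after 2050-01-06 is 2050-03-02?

January 2050: 31 − 6 = 25 days remain.
Then February 2050 (28): 28 days.
March 1–2, 2050: 2 days.
Total: 25 + 28 + 2 = 55 days.

55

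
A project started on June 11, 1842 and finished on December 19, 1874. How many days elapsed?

Day-of-year of June 11, 1842: 162.
Day-of-year of December 19, 1874: 353.
1842 has 365 days, so 365 − 162 = 203 days remain in 1842.
Full years 1843–1873: 23 common + 8 leap = 23×365 + 8×366 = 11323 days.
Total: 203 + 11323 + 353 = 11879 days.

11879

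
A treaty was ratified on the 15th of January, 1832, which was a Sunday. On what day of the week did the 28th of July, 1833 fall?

Sunday

January 1832: 31 − 15 = 16 days remain.
Then 17 full months totalling 516 days.
July 1–28, 1833: 28 days.
Total: 16 + 516 + 28 = 560 days.
560 is a multiple of 7, so the 28th of July, 1833 falls on the same weekday: Sunday.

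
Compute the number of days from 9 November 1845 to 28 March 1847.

November 9, 1845 → November 9, 1846: 365 days.
November 1846: 30 − 9 = 21 days remain.
Then December (31), January (31), February 1847 (28): 31 + 31 + 28 = 90 days.
March 1–28, 1847: 28 days.
Residual: 139 days.
Total: 504 days.

504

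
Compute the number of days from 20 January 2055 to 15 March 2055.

54

January 2055: 31 − 20 = 11 days remain.
Then February 2055 (28): 28 days.
March 1–15, 2055: 15 days.
Total: 11 + 28 + 15 = 54 days.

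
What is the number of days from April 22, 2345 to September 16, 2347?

877

Day-of-year of April 22, 2345: 112.
Day-of-year of September 16, 2347: 259.
2345 has 365 days, so 365 − 112 = 253 days remain in 2345.
Full years: 2346: 365. Sum = 365.
Total: 253 + 365 + 259 = 877 days.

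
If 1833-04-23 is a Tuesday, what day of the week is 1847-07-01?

Thursday

From April 23, 1833 to April 23, 1847: 14 years, of which 3 contain a Feb 29 — 11×365 + 3×366 = 5113 days.
April 1847: 30 − 23 = 7 days remain.
Then May (31), June (30): 31 + 30 = 61 days.
July 1, 1847: 1 day.
Residual: 69 days.
Total: 5182 days.
5182 mod 7 = 2, so 2 days after Tuesday is Thursday.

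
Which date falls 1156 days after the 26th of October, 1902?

the 25th of December, 1905

Count 1156 days after October 26, 1902:
October 26, 1902 → October 26, 1903: 365 days.
October 26, 1903 → October 26, 1904: 366 days (1904 is a leap year).
October 26, 1904 → October 26, 1905: 365 days.
October 1905: 31 − 26 = 5 days remain.
Then November (30): 30 days.
December 1–25, 1905: 25 days.
Residual: 60 days.
Total: 1156 days.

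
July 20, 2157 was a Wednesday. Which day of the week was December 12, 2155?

Friday

Count forward from the earlier date (December 12, 2155) to the later (July 20, 2157):
December 2155: 31 − 12 = 19 days remain.
Then 18 full months totalling 547 days.
July 1–20, 2157: 20 days.
Total: 19 + 547 + 20 = 586 days.
586 mod 7 = 5, so 5 days before Wednesday is Friday.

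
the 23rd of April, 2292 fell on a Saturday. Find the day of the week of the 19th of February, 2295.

Tuesday

April 23, 2292 → April 23, 2293: 365 days.
April 23, 2293 → April 23, 2294: 365 days.
April 2294: 30 − 23 = 7 days remain.
Then 9 full months totalling 276 days.
February 1–19, 2295: 19 days (2295 is not a leap year).
Residual: 302 days.
Total: 1032 days.
1032 mod 7 = 3, so 3 days after Saturday is Tuesday.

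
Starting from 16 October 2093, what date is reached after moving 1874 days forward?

3 December 2098

Count 1874 days after October 16, 2093:
Day-of-year of October 16, 2093: 289.
Day-of-year of December 3, 2098: 337.
2093 has 365 days, so 365 − 289 = 76 days remain in 2093.
Full years: 2094: 365; 2095: 365; 2096: 366; 2097: 365. Sum = 1461.
Total: 76 + 1461 + 337 = 1874 days.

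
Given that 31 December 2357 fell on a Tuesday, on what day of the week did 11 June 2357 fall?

Tuesday

Count forward from the earlier date (June 11, 2357) to the later (December 31, 2357):
June 2357: 30 − 11 = 19 days remain.
Then July (31), August (31), September (30), October (31), November (30): 31 + 31 + 30 + 31 + 30 = 153 days.
December 1–31, 2357: 31 days.
Total: 19 + 153 + 31 = 203 days.
203 is a multiple of 7, so 11 June 2357 falls on the same weekday: Tuesday.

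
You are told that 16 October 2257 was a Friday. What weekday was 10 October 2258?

Sunday

October 2257: 31 − 16 = 15 days remain.
Then 11 full months totalling 334 days.
October 1–10, 2258: 10 days.
Residual: 359 days.
Total: 359 days.
359 mod 7 = 2, so 2 days after Friday is Sunday.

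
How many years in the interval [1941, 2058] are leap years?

Years divisible by 4: 1944, 1948, …, 2056 — 29 in all.
2000 is divisible by 400, so still leap.
No century exceptions apply. Count: 29.

29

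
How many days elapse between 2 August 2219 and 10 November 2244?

From August 2, 2219 to August 2, 2244: 25 years, of which 7 contain a Feb 29 — 18×365 + 7×366 = 9132 days.
August 2244: 31 − 2 = 29 days remain.
Then September (30), October (31): 30 + 31 = 61 days.
November 1–10, 2244: 10 days.
Residual: 100 days.
Total: 9232 days.

9232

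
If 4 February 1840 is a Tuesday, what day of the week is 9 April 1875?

From February 4, 1840 to February 4, 1875: 35 years, of which 9 contain a Feb 29 — 26×365 + 9×366 = 12784 days.
February 1875: 28 − 4 = 24 days remain (1875 is not a leap year, so February has 28 days).
Then March (31): 31 days.
April 1–9, 1875: 9 days.
Residual: 64 days.
Total: 12848 days.
12848 mod 7 = 3, so 3 days after Tuesday is Friday.

Friday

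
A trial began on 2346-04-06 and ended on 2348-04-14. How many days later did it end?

739

April 6, 2346 → April 6, 2347: 365 days.
April 6, 2347 → April 6, 2348: 366 days (2348 is a leap year).
Within April 2348: 14 − 6 = 8 days.
Total: 739 days.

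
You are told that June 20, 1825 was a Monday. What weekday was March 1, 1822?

Count forward from the earlier date (March 1, 1822) to the later (June 20, 1825):
March 1, 1822 → March 1, 1823: 365 days.
March 1, 1823 → March 1, 1824: 366 days (1824 is a leap year).
March 1, 1824 → March 1, 1825: 365 days.
March 1825: 31 − 1 = 30 days remain.
Then April (30), May (31): 30 + 31 = 61 days.
June 1–20, 1825: 20 days.
Residual: 111 days.
Total: 1207 days.
1207 mod 7 = 3, so 3 days before Monday is Friday.

Friday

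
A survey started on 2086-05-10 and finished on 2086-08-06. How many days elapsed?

88

May 2086: 31 − 10 = 21 days remain.
Then June (30), July (31): 30 + 31 = 61 days.
August 1–6, 2086: 6 days.
Total: 21 + 61 + 6 = 88 days.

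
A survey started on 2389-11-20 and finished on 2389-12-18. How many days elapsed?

November 2389: 30 − 20 = 10 days remain.
December 1–18, 2389: 18 days.
Total: 10 + 18 = 28 days.

28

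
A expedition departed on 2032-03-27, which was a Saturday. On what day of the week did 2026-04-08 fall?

Wednesday

Count forward from the earlier date (April 8, 2026) to the later (March 27, 2032):
Day-of-year of April 8, 2026: 98.
Day-of-year of March 27, 2032: 87.
2026 has 365 days, so 365 − 98 = 267 days remain in 2026.
Full years: 2027: 365; 2028: 366; 2029: 365; 2030: 365; 2031: 365. Sum = 1826.
Total: 267 + 1826 + 87 = 2180 days.
2180 mod 7 = 3, so 3 days before Saturday is Wednesday.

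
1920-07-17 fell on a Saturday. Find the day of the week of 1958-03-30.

Sunday

Day-of-year of July 17, 1920: 199.
Day-of-year of March 30, 1958: 89.
1920 has 366 days, so 366 − 199 = 167 days remain in 1920.
Full years 1921–1957: 28 common + 9 leap = 28×365 + 9×366 = 13514 days.
Total: 167 + 13514 + 89 = 13770 days.
13770 mod 7 = 1, so 1 day after Saturday is Sunday.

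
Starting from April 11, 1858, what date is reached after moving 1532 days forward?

June 21, 1862

Count 1532 days after April 11, 1858:
April 11, 1858 → April 11, 1859: 365 days.
April 11, 1859 → April 11, 1860: 366 days (1860 is a leap year).
April 11, 1860 → April 11, 1861: 365 days.
April 11, 1861 → April 11, 1862: 365 days.
April 1862: 30 − 11 = 19 days remain.
Then May (31): 31 days.
June 1–21, 1862: 21 days.
Residual: 71 days.
Total: 1532 days.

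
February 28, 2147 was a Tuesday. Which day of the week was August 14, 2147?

February 2147: 28 − 28 = 0 days remain (2147 is not a leap year, so February has 28 days).
Then March (31), April (30), May (31), June (30), July (31): 31 + 30 + 31 + 30 + 31 = 153 days.
August 1–14, 2147: 14 days.
Total: 0 + 153 + 14 = 167 days.
167 mod 7 = 6, so 6 days after Tuesday is Monday.

Monday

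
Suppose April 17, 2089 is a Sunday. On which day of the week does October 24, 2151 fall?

Sunday

Day-of-year of April 17, 2089: 107.
Day-of-year of October 24, 2151: 297.
2089 has 365 days, so 365 − 107 = 258 days remain in 2089.
Full years 2090–2150: 47 common + 14 leap = 47×365 + 14×366 = 22279 days.
Total: 258 + 22279 + 297 = 22834 days.
22834 is a multiple of 7, so October 24, 2151 falls on the same weekday: Sunday.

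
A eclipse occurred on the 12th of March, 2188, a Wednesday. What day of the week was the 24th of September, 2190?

Friday

March 12, 2188 → March 12, 2189: 365 days.
March 12, 2189 → March 12, 2190: 365 days.
March 2190: 31 − 12 = 19 days remain.
Then April (30), May (31), June (30), July (31), August (31): 30 + 31 + 30 + 31 + 31 = 153 days.
September 1–24, 2190: 24 days.
Residual: 196 days.
Total: 926 days.
926 mod 7 = 2, so 2 days after Wednesday is Friday.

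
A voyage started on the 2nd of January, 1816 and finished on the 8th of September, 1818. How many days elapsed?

January 2, 1816 → January 2, 1817: 366 days (1816 is a leap year).
January 2, 1817 → January 2, 1818: 365 days.
January 1818: 31 − 2 = 29 days remain.
Then February 1818 (28), March (31), April (30), May (31), June (30), July (31), August (31): 28 + 31 + 30 + 31 + 30 + 31 + 31 = 212 days.
September 1–8, 1818: 8 days.
Residual: 249 days.
Total: 980 days.

980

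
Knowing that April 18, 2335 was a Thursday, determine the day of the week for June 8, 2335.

April 2335: 30 − 18 = 12 days remain.
Then May (31): 31 days.
June 1–8, 2335: 8 days.
Total: 12 + 31 + 8 = 51 days.
51 mod 7 = 2, so 2 days after Thursday is Saturday.

Saturday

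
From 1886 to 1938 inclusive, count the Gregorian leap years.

Years divisible by 4: 1888, 1892, …, 1936 — 13 in all.
Of these, 1900 is divisible by 100 but not 400, so not leap.
Leap years: 13 − 1 = 12.

12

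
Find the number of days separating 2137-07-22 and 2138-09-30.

435

July 2137: 31 − 22 = 9 days remain.
Then 13 full months totalling 396 days.
September 1–30, 2138: 30 days.
Total: 9 + 396 + 30 = 435 days.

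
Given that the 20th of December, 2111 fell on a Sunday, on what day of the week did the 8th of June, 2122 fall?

Monday

From December 20, 2111 to December 20, 2121: 10 years, of which 3 contain a Feb 29 — 7×365 + 3×366 = 3653 days.
December 2121: 31 − 20 = 11 days remain.
Then January (31), February 2122 (28), March (31), April (30), May (31): 31 + 28 + 31 + 30 + 31 = 151 days.
June 1–8, 2122: 8 days.
Residual: 170 days.
Total: 3823 days.
3823 mod 7 = 1, so 1 day after Sunday is Monday.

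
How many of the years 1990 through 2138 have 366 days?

Years divisible by 4: 1992, 1996, …, 2136 — 37 in all.
Of these, 2100 is divisible by 100 but not 400, so not leap.
2000 is divisible by 400, so still leap.
Leap years: 37 − 1 = 36.

36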